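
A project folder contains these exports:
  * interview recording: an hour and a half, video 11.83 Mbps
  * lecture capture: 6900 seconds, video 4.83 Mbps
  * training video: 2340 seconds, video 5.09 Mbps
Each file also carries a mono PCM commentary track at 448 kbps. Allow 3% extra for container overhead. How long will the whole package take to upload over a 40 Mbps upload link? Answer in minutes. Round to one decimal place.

Audio: 448 kbps = 0.448 Mbps.
interview recording: 12.278 Mbps × 5400 s × 1.03 = 68290.2 Mb
lecture capture: 5.278 Mbps × 6900 s × 1.03 = 37510.7 Mb
training video: 5.538 Mbps × 2340 s × 1.03 = 13347.7 Mb
Total: 119148.7 Mb = 14893.6 MB.
At 40 Mbps: 119148.7 / 40 = 2979 s ≈ 49.6 minutes.

49.6 minutes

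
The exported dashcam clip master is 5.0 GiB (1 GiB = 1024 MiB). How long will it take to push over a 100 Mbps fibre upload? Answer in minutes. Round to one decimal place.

File: 5.0 GiB = 42949.7 Mb.
At 100 Mbps: 42949.7 / 100 = 429.5 s ≈ 7.16 minutes.

7.2 minutes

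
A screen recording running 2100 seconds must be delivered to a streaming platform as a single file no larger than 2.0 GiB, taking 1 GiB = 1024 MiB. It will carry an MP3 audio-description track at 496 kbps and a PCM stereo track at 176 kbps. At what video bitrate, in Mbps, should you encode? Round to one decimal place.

Budget: 2.0 GiB = 17179.9 Mb.
Total bitrate budget: 17179.9 Mb / 2100 s = 8.181 Mbps.
Audio total: 496 + 176 = 672 kbps = 0.672 Mbps.
Video: 8.181 − 0.672 = 7.509 Mbps.

7.5 Mbps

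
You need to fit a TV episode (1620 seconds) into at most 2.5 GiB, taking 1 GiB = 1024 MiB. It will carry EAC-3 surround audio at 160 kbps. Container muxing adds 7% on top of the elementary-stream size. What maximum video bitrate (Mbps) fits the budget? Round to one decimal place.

12.2 Mbps

Budget: 2.5 GiB = 21474.8 Mb.
Stream payload after overhead: 21474.8 / 1.07 = 20069.9 Mb.
Total bitrate budget: 20069.9 Mb / 1620 s = 12.389 Mbps.
Audio: 160 kbps = 0.160 Mbps.
Video: 12.389 − 0.160 = 12.229 Mbps.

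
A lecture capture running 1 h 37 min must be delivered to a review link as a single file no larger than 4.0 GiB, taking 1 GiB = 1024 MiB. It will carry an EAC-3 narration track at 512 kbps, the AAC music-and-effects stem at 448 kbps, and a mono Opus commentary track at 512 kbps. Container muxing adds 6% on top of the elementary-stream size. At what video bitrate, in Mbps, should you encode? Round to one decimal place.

4.1 Mbps

Budget: 4.0 GiB = 34359.7 Mb.
Stream payload after overhead: 34359.7 / 1.06 = 32414.8 Mb.
1 h 37 min = 97 min = 5820 s
Total bitrate budget: 32414.8 Mb / 5820 s = 5.570 Mbps.
Audio total: 512 + 448 + 512 = 1472 kbps = 1.472 Mbps.
Video: 5.570 − 1.472 = 4.098 Mbps.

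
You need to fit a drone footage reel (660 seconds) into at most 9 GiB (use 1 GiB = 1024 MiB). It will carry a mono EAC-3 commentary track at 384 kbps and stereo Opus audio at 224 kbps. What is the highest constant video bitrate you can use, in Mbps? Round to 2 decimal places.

116.53 Mbps

Budget: 9 GiB = 77309.4 Mb.
Total bitrate budget: 77309.4 Mb / 660 s = 117.135 Mbps.
Audio total: 384 + 224 = 608 kbps = 0.608 Mbps.
Video: 117.135 − 0.608 = 116.527 Mbps.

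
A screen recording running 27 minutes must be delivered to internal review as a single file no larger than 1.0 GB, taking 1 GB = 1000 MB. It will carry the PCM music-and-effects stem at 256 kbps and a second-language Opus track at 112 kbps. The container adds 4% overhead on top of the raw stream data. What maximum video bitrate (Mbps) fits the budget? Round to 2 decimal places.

Budget: 1.0 GB = 8000.0 Mb.
Stream payload after overhead: 8000.0 / 1.04 = 7692.3 Mb.
27 min = 1620 s
Total bitrate budget: 7692.3 Mb / 1620 s = 4.748 Mbps.
Audio total: 256 + 112 = 368 kbps = 0.368 Mbps.
Video: 4.748 − 0.368 = 4.380 Mbps.

4.38 Mbps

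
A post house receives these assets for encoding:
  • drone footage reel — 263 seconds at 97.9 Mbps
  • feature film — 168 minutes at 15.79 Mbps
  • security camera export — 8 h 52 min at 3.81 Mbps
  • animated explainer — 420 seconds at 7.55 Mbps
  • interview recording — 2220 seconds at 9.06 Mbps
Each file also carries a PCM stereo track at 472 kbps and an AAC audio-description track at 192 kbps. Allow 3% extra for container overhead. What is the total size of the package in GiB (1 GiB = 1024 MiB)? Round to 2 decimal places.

Audio total: 472 + 192 = 664 kbps = 0.664 Mbps.
drone footage reel: 98.564 Mbps × 263 s × 1.03 = 26700.0 Mb
feature film: 16.454 Mbps × 10080 s × 1.03 = 170832.0 Mb
security camera export: 4.474 Mbps × 31920 s × 1.03 = 147094.4 Mb
animated explainer: 8.214 Mbps × 420 s × 1.03 = 3553.4 Mb
interview recording: 9.724 Mbps × 2220 s × 1.03 = 22234.9 Mb
Total: 370414.7 Mb = 46301.8 MB.
= 43.12 GiB.

43.12 GiB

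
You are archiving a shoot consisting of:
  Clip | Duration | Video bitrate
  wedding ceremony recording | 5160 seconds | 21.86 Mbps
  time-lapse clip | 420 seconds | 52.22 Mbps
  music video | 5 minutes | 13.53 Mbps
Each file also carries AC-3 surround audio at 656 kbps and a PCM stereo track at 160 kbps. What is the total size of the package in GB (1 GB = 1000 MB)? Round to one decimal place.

Audio total: 656 + 160 = 816 kbps = 0.816 Mbps.
wedding ceremony recording: 22.676 Mbps × 5160 s = 117008.2 Mb
time-lapse clip: 53.036 Mbps × 420 s = 22275.1 Mb
music video: 14.346 Mbps × 300 s = 4303.8 Mb
Total: 143587.1 Mb = 17948.4 MB.
= 17.95 GB.

17.9 GB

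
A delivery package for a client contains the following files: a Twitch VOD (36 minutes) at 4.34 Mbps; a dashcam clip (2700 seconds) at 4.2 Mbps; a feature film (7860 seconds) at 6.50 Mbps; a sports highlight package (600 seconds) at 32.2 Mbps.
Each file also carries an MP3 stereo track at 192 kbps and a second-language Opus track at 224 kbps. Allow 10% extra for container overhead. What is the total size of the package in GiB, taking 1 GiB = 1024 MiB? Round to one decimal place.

12.4 GiB

Audio total: 192 + 224 = 416 kbps = 0.416 Mbps.
Twitch VOD: 4.756 Mbps × 2160 s × 1.10 = 11300.3 Mb
dashcam clip: 4.616 Mbps × 2700 s × 1.10 = 13709.5 Mb
feature film: 6.916 Mbps × 7860 s × 1.10 = 59795.7 Mb
sports highlight package: 32.616 Mbps × 600 s × 1.10 = 21526.6 Mb
Total: 106332.1 Mb = 13291.5 MB.
= 12.38 GiB.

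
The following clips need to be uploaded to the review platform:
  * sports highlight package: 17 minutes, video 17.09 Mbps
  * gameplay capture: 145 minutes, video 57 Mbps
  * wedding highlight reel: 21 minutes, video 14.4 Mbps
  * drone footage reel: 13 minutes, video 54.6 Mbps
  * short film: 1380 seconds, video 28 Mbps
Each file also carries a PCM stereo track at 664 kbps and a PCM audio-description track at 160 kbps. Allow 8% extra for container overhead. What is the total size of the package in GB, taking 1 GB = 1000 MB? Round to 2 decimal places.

Audio total: 664 + 160 = 824 kbps = 0.824 Mbps.
sports highlight package: 17.914 Mbps × 1020 s × 1.08 = 19734.1 Mb
gameplay capture: 57.824 Mbps × 8700 s × 1.08 = 543314.3 Mb
wedding highlight reel: 15.224 Mbps × 1260 s × 1.08 = 20716.8 Mb
drone footage reel: 55.424 Mbps × 780 s × 1.08 = 46689.2 Mb
short film: 28.824 Mbps × 1380 s × 1.08 = 42959.3 Mb
Total: 673413.7 Mb = 84176.7 MB.
= 84.18 GB.

84.18 GB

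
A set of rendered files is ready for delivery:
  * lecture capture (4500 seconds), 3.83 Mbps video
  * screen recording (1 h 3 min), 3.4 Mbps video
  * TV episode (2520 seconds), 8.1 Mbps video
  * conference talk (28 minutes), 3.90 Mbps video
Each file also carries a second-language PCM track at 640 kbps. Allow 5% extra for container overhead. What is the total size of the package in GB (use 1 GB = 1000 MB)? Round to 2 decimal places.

8.54 GB

Audio: 640 kbps = 0.640 Mbps.
lecture capture: 4.470 Mbps × 4500 s × 1.05 = 21120.8 Mb
screen recording: 4.040 Mbps × 3780 s × 1.05 = 16034.8 Mb
TV episode: 8.740 Mbps × 2520 s × 1.05 = 23126.0 Mb
conference talk: 4.540 Mbps × 1680 s × 1.05 = 8008.6 Mb
Total: 68290.1 Mb = 8536.3 MB.
= 8.536 GB.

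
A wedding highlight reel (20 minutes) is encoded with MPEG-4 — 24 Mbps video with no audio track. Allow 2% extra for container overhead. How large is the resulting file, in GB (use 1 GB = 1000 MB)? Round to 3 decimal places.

20 min = 1200 s
Total bitrate: 24 Mbps.
Stream data: 24.000 Mbps × 1200 s = 28800.0 Mb.
With 2% container overhead: ×1.02.
29,376 Mb ÷ 8 = 3,672 MB → 3.672 GB.

3.672 GB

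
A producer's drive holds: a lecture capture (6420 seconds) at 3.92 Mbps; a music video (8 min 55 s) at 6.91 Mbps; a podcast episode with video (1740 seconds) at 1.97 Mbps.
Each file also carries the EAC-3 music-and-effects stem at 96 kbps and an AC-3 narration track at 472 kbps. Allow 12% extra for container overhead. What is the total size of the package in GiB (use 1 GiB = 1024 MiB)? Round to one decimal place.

Audio total: 96 + 472 = 568 kbps = 0.568 Mbps.
lecture capture: 4.488 Mbps × 6420 s × 1.12 = 32270.5 Mb
music video: 7.478 Mbps × 535 s × 1.12 = 4480.8 Mb
podcast episode with video: 2.538 Mbps × 1740 s × 1.12 = 4946.1 Mb
Total: 41697.4 Mb = 5212.2 MB.
= 4.854 GiB.

4.9 GiB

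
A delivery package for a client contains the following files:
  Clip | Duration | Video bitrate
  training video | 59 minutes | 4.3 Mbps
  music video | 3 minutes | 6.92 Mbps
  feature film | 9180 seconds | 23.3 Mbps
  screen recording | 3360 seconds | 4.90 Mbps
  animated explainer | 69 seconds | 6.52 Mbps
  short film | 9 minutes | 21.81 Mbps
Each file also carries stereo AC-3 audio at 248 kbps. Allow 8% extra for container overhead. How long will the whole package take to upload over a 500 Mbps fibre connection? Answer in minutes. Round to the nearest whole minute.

9 minutes

Audio: 248 kbps = 0.248 Mbps.
training video: 4.548 Mbps × 3540 s × 1.08 = 17387.9 Mb
music video: 7.168 Mbps × 180 s × 1.08 = 1393.5 Mb
feature film: 23.548 Mbps × 9180 s × 1.08 = 233464.3 Mb
screen recording: 5.148 Mbps × 3360 s × 1.08 = 18681.1 Mb
animated explainer: 6.768 Mbps × 69 s × 1.08 = 504.4 Mb
short film: 22.058 Mbps × 540 s × 1.08 = 12864.2 Mb
Total: 284295.3 Mb = 35536.9 MB.
At 500 Mbps: 284295.3 / 500 = 569 s ≈ 9.48 minutes.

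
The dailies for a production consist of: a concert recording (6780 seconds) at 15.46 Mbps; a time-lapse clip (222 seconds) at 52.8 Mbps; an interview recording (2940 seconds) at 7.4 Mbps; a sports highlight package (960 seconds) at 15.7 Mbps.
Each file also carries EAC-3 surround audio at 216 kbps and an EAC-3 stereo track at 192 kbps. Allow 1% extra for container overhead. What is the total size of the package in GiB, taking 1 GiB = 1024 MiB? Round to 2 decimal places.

18.56 GiB

Audio total: 216 + 192 = 408 kbps = 0.408 Mbps.
concert recording: 15.868 Mbps × 6780 s × 1.01 = 108660.9 Mb
time-lapse clip: 53.208 Mbps × 222 s × 1.01 = 11930.3 Mb
interview recording: 7.808 Mbps × 2940 s × 1.01 = 23185.1 Mb
sports highlight package: 16.108 Mbps × 960 s × 1.01 = 15618.3 Mb
Total: 159394.6 Mb = 19924.3 MB.
= 18.56 GiB.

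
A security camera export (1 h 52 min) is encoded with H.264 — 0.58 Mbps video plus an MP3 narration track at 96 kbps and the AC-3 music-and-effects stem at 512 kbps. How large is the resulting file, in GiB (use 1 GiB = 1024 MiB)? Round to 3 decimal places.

0.929 GiB

1 h 52 min = 112 min = 6720 s
Audio total: 96 + 512 = 608 kbps = 0.608 Mbps.
Total bitrate: 0.58 + 0.608 = 1.188 Mbps.
Stream data: 1.188 Mbps × 6720 s = 7983.4 Mb.
7,983 Mb = 997,920,000 bytes ÷ 1,073,741,824 = 0.9294 GiB.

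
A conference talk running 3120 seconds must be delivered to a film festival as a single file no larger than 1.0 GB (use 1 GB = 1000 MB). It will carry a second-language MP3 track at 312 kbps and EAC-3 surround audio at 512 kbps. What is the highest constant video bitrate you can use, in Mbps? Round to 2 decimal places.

Budget: 1.0 GB = 8000.0 Mb.
Total bitrate budget: 8000.0 Mb / 3120 s = 2.564 Mbps.
Audio total: 312 + 512 = 824 kbps = 0.824 Mbps.
Video: 2.564 − 0.824 = 1.740 Mbps.

1.74 Mbps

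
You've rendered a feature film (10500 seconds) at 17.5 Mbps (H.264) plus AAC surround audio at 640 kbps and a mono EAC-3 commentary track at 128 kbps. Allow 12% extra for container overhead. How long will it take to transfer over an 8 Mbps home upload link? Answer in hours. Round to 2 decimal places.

Audio total: 640 + 128 = 768 kbps = 0.768 Mbps.
Total bitrate: 18.268 Mbps.
File: 18.268 Mbps × 10500 s = 191814.0 Mb.
With 12% container overhead: ×1.12. → 214831.7 Mb.
At 8 Mbps: 214831.7 / 8 = 26854.0 s ≈ 7.46 hours.

7.46 hours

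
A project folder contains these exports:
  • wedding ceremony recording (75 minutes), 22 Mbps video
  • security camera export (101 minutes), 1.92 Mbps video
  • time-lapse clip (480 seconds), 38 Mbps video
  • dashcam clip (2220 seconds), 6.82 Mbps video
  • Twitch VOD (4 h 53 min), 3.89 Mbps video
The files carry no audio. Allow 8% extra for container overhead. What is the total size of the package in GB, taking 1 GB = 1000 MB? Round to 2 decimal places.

wedding ceremony recording: 22.000 Mbps × 4500 s × 1.08 = 106920.0 Mb
security camera export: 1.920 Mbps × 6060 s × 1.08 = 12566.0 Mb
time-lapse clip: 38.000 Mbps × 480 s × 1.08 = 19699.2 Mb
dashcam clip: 6.820 Mbps × 2220 s × 1.08 = 16351.6 Mb
Twitch VOD: 3.890 Mbps × 17580 s × 1.08 = 73857.1 Mb
Total: 229393.9 Mb = 28674.2 MB.
= 28.67 GB.

28.67 GB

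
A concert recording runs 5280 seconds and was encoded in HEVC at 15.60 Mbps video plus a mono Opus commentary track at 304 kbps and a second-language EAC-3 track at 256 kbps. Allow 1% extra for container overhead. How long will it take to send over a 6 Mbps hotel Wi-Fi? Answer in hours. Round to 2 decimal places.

3.99 hours

Audio total: 304 + 256 = 560 kbps = 0.560 Mbps.
Total bitrate: 16.160 Mbps.
File: 16.160 Mbps × 5280 s = 85324.8 Mb.
With 1% container overhead: ×1.01. → 86178.0 Mb.
At 6 Mbps: 86178.0 / 6 = 14363.0 s ≈ 3.99 hours.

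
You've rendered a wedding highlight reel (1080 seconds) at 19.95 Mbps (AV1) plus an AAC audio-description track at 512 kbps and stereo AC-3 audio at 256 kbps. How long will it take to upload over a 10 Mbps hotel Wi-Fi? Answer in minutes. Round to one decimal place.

Audio total: 512 + 256 = 768 kbps = 0.768 Mbps.
Total bitrate: 20.718 Mbps.
File: 20.718 Mbps × 1080 s = 22375.4 Mb.
At 10 Mbps: 22375.4 / 10 = 2237.5 s ≈ 37.3 minutes.

37.3 minutes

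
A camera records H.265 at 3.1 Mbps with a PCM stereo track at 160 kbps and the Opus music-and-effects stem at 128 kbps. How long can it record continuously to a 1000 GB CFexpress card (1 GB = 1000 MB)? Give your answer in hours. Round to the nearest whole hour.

Audio total: 160 + 128 = 288 kbps = 0.288 Mbps.
Total bitrate: 3.1 + 0.288 = 3.388 Mbps.
Capacity: 1000 GB = 8,000,000 Mb.
Recording time: 8,000,000 / 3.388 = 2,361,275 s ≈ 656 hours.

656 hours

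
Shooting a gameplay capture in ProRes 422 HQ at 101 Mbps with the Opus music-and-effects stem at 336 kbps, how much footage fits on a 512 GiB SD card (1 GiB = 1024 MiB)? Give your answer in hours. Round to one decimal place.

12.1 hours

Audio: 336 kbps = 0.336 Mbps.
Total bitrate: 101 + 0.336 = 101.336 Mbps.
Capacity: 512 GiB = 4,398,047 Mb.
Recording time: 4,398,047 / 101.336 = 43,401 s ≈ 12.1 hours.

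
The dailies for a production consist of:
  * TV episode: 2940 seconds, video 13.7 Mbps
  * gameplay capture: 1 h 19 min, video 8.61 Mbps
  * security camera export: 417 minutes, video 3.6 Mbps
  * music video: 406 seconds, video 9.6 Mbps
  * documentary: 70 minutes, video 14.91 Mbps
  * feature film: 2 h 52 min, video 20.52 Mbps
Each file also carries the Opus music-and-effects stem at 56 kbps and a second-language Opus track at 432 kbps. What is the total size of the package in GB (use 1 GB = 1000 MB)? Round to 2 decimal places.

59.09 GB

Audio total: 56 + 432 = 488 kbps = 0.488 Mbps.
TV episode: 14.188 Mbps × 2940 s = 41712.7 Mb
gameplay capture: 9.098 Mbps × 4740 s = 43124.5 Mb
security camera export: 4.088 Mbps × 25020 s = 102281.8 Mb
music video: 10.088 Mbps × 406 s = 4095.7 Mb
documentary: 15.398 Mbps × 4200 s = 64671.6 Mb
feature film: 21.008 Mbps × 10320 s = 216802.6 Mb
Total: 472688.9 Mb = 59086.1 MB.
= 59.09 GB.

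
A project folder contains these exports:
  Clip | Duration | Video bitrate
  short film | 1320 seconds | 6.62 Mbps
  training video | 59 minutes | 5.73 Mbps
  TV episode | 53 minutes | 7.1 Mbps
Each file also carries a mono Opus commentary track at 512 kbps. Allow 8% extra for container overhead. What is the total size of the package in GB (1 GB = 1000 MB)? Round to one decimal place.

Audio: 512 kbps = 0.512 Mbps.
short film: 7.132 Mbps × 1320 s × 1.08 = 10167.4 Mb
training video: 6.242 Mbps × 3540 s × 1.08 = 23864.4 Mb
TV episode: 7.612 Mbps × 3180 s × 1.08 = 26142.7 Mb
Total: 60174.4 Mb = 7521.8 MB.
= 7.522 GB.

7.5 GB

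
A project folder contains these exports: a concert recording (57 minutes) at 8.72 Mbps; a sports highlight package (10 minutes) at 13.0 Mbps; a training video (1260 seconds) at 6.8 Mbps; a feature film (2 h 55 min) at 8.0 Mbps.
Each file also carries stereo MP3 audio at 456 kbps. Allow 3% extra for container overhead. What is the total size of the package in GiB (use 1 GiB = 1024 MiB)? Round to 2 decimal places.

16.47 GiB

Audio: 456 kbps = 0.456 Mbps.
concert recording: 9.176 Mbps × 3420 s × 1.03 = 32323.4 Mb
sports highlight package: 13.456 Mbps × 600 s × 1.03 = 8315.8 Mb
training video: 7.256 Mbps × 1260 s × 1.03 = 9416.8 Mb
feature film: 8.456 Mbps × 10500 s × 1.03 = 91451.6 Mb
Total: 141507.7 Mb = 17688.5 MB.
= 16.47 GiB.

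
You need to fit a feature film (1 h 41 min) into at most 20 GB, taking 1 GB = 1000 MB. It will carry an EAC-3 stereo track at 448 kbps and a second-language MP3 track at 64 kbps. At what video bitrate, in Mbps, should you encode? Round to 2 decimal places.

25.89 Mbps

Budget: 20 GB = 160000.0 Mb.
1 h 41 min = 101 min = 6060 s
Total bitrate budget: 160000.0 Mb / 6060 s = 26.403 Mbps.
Audio total: 448 + 64 = 512 kbps = 0.512 Mbps.
Video: 26.403 − 0.512 = 25.891 Mbps.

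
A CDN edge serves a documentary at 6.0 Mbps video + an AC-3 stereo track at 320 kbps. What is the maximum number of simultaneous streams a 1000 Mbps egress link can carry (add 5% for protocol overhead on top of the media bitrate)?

150

Audio: 320 kbps = 0.320 Mbps.
Per-viewer media rate: 6.320 Mbps.
On the wire with 5% overhead: 6.636 Mbps.
1000 Mbps = 1,000 Mbps; 1,000 / 6.636 = 150.69 → 150 viewers.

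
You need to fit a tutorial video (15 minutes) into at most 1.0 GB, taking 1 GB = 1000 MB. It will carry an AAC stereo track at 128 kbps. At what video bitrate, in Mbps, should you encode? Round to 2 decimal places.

8.76 Mbps

Budget: 1.0 GB = 8000.0 Mb.
15 min = 900 s
Total bitrate budget: 8000.0 Mb / 900 s = 8.889 Mbps.
Audio: 128 kbps = 0.128 Mbps.
Video: 8.889 − 0.128 = 8.761 Mbps.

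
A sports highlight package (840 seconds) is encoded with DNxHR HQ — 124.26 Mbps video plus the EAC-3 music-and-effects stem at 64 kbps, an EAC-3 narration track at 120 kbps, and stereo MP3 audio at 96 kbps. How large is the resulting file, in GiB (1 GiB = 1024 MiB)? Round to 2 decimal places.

12.18 GiB

Audio total: 64 + 120 + 96 = 280 kbps = 0.280 Mbps.
Total bitrate: 124.26 + 0.280 = 124.540 Mbps.
Stream data: 124.540 Mbps × 840 s = 104613.6 Mb.
104,614 Mb = 13,076,700,000 bytes ÷ 1,073,741,824 = 12.18 GiB.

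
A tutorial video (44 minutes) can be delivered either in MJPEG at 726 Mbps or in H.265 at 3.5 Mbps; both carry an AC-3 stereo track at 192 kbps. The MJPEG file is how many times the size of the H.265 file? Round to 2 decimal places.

196.69

44 min = 2640 s
Audio: 192 kbps = 0.192 Mbps.
MJPEG: 726.192 Mbps × 2640 s = 1917146.9 Mb = 239.643 GB.
H.265: 3.692 Mbps × 2640 s = 9746.9 Mb = 1.218 GB.
Ratio: 239.643 / 1.218 = 196.693.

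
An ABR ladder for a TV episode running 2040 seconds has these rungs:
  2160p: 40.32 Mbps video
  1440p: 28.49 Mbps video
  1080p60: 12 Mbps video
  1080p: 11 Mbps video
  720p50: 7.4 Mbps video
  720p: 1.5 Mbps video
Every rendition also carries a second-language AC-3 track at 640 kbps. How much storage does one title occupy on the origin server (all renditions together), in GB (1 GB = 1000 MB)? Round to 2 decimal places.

Audio: 640 kbps = 0.640 Mbps.
Sum of rendition bitrates: (40.32+0.640) + (28.49+0.640) + (12+0.640) + (11+0.640) + (7.4+0.640) + (1.5+0.640) = 104.550 Mbps.
× 2040 s = 213,282 Mb = 26,660 MB = 26.66 GB.

26.66 GB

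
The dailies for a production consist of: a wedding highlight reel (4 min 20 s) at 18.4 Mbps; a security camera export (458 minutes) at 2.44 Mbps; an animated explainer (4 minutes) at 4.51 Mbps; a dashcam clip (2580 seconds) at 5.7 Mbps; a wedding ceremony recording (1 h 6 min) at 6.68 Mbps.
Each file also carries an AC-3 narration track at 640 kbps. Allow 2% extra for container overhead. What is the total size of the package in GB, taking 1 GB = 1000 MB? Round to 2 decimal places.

17.36 GB

Audio: 640 kbps = 0.640 Mbps.
wedding highlight reel: 19.040 Mbps × 260 s × 1.02 = 5049.4 Mb
security camera export: 3.080 Mbps × 27480 s × 1.02 = 86331.2 Mb
animated explainer: 5.150 Mbps × 240 s × 1.02 = 1260.7 Mb
dashcam clip: 6.340 Mbps × 2580 s × 1.02 = 16684.3 Mb
wedding ceremony recording: 7.320 Mbps × 3960 s × 1.02 = 29566.9 Mb
Total: 138892.6 Mb = 17361.6 MB.
= 17.36 GB.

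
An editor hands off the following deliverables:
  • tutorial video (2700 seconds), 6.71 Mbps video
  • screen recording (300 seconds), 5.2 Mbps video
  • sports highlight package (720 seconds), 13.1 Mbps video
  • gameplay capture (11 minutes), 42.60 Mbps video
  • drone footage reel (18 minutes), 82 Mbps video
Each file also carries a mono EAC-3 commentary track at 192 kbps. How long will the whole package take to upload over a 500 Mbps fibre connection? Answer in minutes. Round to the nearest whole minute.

Audio: 192 kbps = 0.192 Mbps.
tutorial video: 6.902 Mbps × 2700 s = 18635.4 Mb
screen recording: 5.392 Mbps × 300 s = 1617.6 Mb
sports highlight package: 13.292 Mbps × 720 s = 9570.2 Mb
gameplay capture: 42.792 Mbps × 660 s = 28242.7 Mb
drone footage reel: 82.192 Mbps × 1080 s = 88767.4 Mb
Total: 146833.3 Mb = 18354.2 MB.
At 500 Mbps: 146833.3 / 500 = 294 s ≈ 4.89 minutes.

5 minutes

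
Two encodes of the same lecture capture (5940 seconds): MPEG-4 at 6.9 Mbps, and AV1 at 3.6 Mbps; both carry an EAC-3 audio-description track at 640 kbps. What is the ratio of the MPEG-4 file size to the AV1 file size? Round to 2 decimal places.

Audio: 640 kbps = 0.640 Mbps.
MPEG-4: 7.540 Mbps × 5940 s = 44787.6 Mb = 5.598 GB.
AV1: 4.240 Mbps × 5940 s = 25185.6 Mb = 3.148 GB.
Ratio: 5.598 / 3.148 = 1.778.

1.78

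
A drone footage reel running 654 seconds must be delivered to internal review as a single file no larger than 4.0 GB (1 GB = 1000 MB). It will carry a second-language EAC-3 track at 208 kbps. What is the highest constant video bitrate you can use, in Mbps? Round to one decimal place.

48.7 Mbps

Budget: 4.0 GB = 32000.0 Mb.
Total bitrate budget: 32000.0 Mb / 654 s = 48.930 Mbps.
Audio: 208 kbps = 0.208 Mbps.
Video: 48.930 − 0.208 = 48.722 Mbps.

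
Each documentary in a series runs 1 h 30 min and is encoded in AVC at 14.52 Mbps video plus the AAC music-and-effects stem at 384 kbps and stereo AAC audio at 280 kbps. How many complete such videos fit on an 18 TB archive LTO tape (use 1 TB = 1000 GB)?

1756

1 h 30 min = 90 min = 5400 s
Audio total: 384 + 280 = 664 kbps = 0.664 Mbps.
Total bitrate: 15.184 Mbps.
Per item: 15.184 Mbps × 5400 s = 81,994 Mb = 10,249 MB.
Capacity: 18 TB = 144,000,000 Mb; 1756.23 items → 1756 complete.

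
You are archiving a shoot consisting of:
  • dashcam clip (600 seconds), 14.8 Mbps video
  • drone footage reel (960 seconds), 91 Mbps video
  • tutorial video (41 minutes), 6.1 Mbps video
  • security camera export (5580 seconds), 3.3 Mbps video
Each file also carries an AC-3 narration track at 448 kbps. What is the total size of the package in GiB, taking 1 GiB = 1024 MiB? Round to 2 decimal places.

15.60 GiB

Audio: 448 kbps = 0.448 Mbps.
dashcam clip: 15.248 Mbps × 600 s = 9148.8 Mb
drone footage reel: 91.448 Mbps × 960 s = 87790.1 Mb
tutorial video: 6.548 Mbps × 2460 s = 16108.1 Mb
security camera export: 3.748 Mbps × 5580 s = 20913.8 Mb
Total: 133960.8 Mb = 16745.1 MB.
= 15.60 GiB.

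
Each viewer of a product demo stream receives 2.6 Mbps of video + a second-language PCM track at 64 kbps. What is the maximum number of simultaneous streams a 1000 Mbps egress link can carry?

Audio: 64 kbps = 0.064 Mbps.
Per-viewer media rate: 2.664 Mbps.
1000 Mbps = 1,000 Mbps; 1,000 / 2.664 = 375.38 → 375 viewers.

375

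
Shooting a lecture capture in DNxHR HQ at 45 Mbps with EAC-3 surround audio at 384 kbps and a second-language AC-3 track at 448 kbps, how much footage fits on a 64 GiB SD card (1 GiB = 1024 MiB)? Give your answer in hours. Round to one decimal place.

Audio total: 384 + 448 = 832 kbps = 0.832 Mbps.
Total bitrate: 45 + 0.832 = 45.832 Mbps.
Capacity: 64 GiB = 549,756 Mb.
Recording time: 549,756 / 45.832 = 11,995 s ≈ 3.33 hours.

3.3 hours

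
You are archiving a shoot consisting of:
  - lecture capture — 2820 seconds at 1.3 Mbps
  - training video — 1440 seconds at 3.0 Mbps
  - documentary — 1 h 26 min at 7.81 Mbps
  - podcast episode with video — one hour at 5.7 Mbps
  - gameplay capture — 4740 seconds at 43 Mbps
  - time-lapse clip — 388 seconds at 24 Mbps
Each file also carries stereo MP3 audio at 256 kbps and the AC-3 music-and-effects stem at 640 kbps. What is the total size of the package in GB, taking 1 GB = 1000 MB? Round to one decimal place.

37.3 GB

Audio total: 256 + 640 = 896 kbps = 0.896 Mbps.
lecture capture: 2.196 Mbps × 2820 s = 6192.7 Mb
training video: 3.896 Mbps × 1440 s = 5610.2 Mb
documentary: 8.706 Mbps × 5160 s = 44923.0 Mb
podcast episode with video: 6.596 Mbps × 3600 s = 23745.6 Mb
gameplay capture: 43.896 Mbps × 4740 s = 208067.0 Mb
time-lapse clip: 24.896 Mbps × 388 s = 9659.6 Mb
Total: 298198.2 Mb = 37274.8 MB.
= 37.27 GB.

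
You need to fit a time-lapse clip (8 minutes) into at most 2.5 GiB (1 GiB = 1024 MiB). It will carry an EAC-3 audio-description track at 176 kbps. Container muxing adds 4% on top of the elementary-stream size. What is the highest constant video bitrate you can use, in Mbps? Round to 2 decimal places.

Budget: 2.5 GiB = 21474.8 Mb.
Stream payload after overhead: 21474.8 / 1.04 = 20648.9 Mb.
8 min = 480 s
Total bitrate budget: 20648.9 Mb / 480 s = 43.019 Mbps.
Audio: 176 kbps = 0.176 Mbps.
Video: 43.019 − 0.176 = 42.843 Mbps.

42.84 Mbps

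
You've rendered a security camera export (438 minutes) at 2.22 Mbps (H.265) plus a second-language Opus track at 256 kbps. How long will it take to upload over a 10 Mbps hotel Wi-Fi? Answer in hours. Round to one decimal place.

438 min = 26280 s
Audio: 256 kbps = 0.256 Mbps.
Total bitrate: 2.476 Mbps.
File: 2.476 Mbps × 26280 s = 65069.3 Mb.
At 10 Mbps: 65069.3 / 10 = 6506.9 s ≈ 1.81 hours.

1.8 hours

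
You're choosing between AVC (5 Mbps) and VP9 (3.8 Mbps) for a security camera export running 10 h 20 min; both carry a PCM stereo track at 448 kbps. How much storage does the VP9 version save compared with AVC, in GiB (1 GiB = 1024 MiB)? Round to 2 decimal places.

10 h 20 min = 620 min = 37200 s
Audio: 448 kbps = 0.448 Mbps.
AVC: 5.448 Mbps × 37200 s = 202665.6 Mb = 23.593 GiB.
VP9: 4.248 Mbps × 37200 s = 158025.6 Mb = 18.397 GiB.
Saving: 23.593 − 18.397 = 5.197 GiB.

5.20 GiB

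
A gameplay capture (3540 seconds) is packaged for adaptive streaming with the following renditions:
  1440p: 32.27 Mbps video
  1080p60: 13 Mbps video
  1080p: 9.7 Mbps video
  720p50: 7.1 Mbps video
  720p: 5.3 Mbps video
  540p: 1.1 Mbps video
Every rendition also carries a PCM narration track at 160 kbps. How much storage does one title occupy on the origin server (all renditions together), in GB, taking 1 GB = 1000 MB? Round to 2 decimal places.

Audio: 160 kbps = 0.160 Mbps.
Sum of rendition bitrates: (32.27+0.160) + (13+0.160) + (9.7+0.160) + (7.1+0.160) + (5.3+0.160) + (1.1+0.160) = 69.430 Mbps.
× 3540 s = 245,782 Mb = 30,723 MB = 30.72 GB.

30.72 GB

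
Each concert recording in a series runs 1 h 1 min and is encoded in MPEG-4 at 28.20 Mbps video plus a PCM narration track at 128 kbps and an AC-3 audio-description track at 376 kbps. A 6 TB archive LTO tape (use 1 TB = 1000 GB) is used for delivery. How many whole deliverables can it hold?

456

1 h 1 min = 61 min = 3660 s
Audio total: 128 + 376 = 504 kbps = 0.504 Mbps.
Total bitrate: 28.704 Mbps.
Per item: 28.704 Mbps × 3660 s = 105,057 Mb = 13,132 MB.
Capacity: 6 TB = 48,000,000 Mb; 456.90 items → 456 complete.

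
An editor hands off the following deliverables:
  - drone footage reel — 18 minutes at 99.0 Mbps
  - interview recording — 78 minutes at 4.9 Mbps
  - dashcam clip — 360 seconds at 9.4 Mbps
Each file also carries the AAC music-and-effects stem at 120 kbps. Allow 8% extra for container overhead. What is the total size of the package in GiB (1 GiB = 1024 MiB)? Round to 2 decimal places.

16.84 GiB

Audio: 120 kbps = 0.120 Mbps.
drone footage reel: 99.120 Mbps × 1080 s × 1.08 = 115613.6 Mb
interview recording: 5.020 Mbps × 4680 s × 1.08 = 25373.1 Mb
dashcam clip: 9.520 Mbps × 360 s × 1.08 = 3701.4 Mb
Total: 144688.0 Mb = 18086.0 MB.
= 16.84 GiB.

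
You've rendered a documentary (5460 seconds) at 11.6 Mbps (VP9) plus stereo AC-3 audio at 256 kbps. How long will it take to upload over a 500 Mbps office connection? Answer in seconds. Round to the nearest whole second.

Audio: 256 kbps = 0.256 Mbps.
Total bitrate: 11.856 Mbps.
File: 11.856 Mbps × 5460 s = 64733.8 Mb.
At 500 Mbps: 64733.8 / 500 = 129.5 s ≈ 129 seconds.

129 seconds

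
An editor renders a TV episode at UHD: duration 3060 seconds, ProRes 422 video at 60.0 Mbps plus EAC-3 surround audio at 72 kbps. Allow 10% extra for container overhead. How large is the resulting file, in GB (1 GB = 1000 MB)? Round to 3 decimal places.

25.275 GB

Audio: 72 kbps = 0.072 Mbps.
Total bitrate: 60.0 + 0.072 = 60.072 Mbps.
Stream data: 60.072 Mbps × 3060 s = 183820.3 Mb.
With 10% container overhead: ×1.10.
202,202 Mb ÷ 8 = 25,275 MB → 25.28 GB.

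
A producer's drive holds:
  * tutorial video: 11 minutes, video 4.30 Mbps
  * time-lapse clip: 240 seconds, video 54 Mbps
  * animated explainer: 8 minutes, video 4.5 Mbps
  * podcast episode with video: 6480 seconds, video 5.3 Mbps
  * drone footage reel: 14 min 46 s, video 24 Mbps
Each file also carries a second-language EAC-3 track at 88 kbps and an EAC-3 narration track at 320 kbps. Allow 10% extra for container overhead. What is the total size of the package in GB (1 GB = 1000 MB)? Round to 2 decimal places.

10.61 GB

Audio total: 88 + 320 = 408 kbps = 0.408 Mbps.
tutorial video: 4.708 Mbps × 660 s × 1.10 = 3418.0 Mb
time-lapse clip: 54.408 Mbps × 240 s × 1.10 = 14363.7 Mb
animated explainer: 4.908 Mbps × 480 s × 1.10 = 2591.4 Mb
podcast episode with video: 5.708 Mbps × 6480 s × 1.10 = 40686.6 Mb
drone footage reel: 24.408 Mbps × 886 s × 1.10 = 23788.0 Mb
Total: 84847.8 Mb = 10606.0 MB.
= 10.61 GB.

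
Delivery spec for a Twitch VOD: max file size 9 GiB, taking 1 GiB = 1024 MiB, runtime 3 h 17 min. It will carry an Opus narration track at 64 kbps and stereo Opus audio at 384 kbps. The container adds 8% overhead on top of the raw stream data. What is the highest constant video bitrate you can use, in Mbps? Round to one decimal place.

5.6 Mbps

Budget: 9 GiB = 77309.4 Mb.
Stream payload after overhead: 77309.4 / 1.08 = 71582.8 Mb.
3 h 17 min = 197 min = 11820 s
Total bitrate budget: 71582.8 Mb / 11820 s = 6.056 Mbps.
Audio total: 64 + 384 = 448 kbps = 0.448 Mbps.
Video: 6.056 − 0.448 = 5.608 Mbps.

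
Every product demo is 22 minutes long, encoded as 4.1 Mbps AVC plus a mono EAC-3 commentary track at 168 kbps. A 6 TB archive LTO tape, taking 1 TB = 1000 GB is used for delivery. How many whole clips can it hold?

22 min = 1320 s
Audio: 168 kbps = 0.168 Mbps.
Total bitrate: 4.268 Mbps.
Per item: 4.268 Mbps × 1320 s = 5,634 Mb = 704.2 MB.
Capacity: 6 TB = 48,000,000 Mb; 8520.06 items → 8520 complete.

8520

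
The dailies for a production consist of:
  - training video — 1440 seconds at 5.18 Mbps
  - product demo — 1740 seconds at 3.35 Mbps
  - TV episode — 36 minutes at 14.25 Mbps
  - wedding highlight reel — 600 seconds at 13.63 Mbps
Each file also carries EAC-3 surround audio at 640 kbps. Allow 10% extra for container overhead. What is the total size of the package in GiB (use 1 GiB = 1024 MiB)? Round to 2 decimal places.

7.18 GiB

Audio: 640 kbps = 0.640 Mbps.
training video: 5.820 Mbps × 1440 s × 1.10 = 9218.9 Mb
product demo: 3.990 Mbps × 1740 s × 1.10 = 7636.9 Mb
TV episode: 14.890 Mbps × 2160 s × 1.10 = 35378.6 Mb
wedding highlight reel: 14.270 Mbps × 600 s × 1.10 = 9418.2 Mb
Total: 61652.6 Mb = 7706.6 MB.
= 7.177 GiB.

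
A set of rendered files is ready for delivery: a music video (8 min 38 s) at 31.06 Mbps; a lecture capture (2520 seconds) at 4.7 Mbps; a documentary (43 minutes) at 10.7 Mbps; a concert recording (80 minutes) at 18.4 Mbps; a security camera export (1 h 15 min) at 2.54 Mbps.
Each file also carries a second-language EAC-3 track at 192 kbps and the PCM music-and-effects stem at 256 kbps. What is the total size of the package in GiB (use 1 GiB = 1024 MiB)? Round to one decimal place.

Audio total: 192 + 256 = 448 kbps = 0.448 Mbps.
music video: 31.508 Mbps × 518 s = 16321.1 Mb
lecture capture: 5.148 Mbps × 2520 s = 12973.0 Mb
documentary: 11.148 Mbps × 2580 s = 28761.8 Mb
concert recording: 18.848 Mbps × 4800 s = 90470.4 Mb
security camera export: 2.988 Mbps × 4500 s = 13446.0 Mb
Total: 161972.3 Mb = 20246.5 MB.
= 18.86 GiB.

18.9 GiB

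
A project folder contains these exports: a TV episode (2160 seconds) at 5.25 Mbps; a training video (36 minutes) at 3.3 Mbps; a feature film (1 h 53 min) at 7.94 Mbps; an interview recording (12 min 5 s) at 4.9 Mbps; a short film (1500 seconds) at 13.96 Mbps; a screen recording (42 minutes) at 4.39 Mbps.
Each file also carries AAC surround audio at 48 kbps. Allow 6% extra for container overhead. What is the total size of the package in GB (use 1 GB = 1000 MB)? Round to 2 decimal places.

Audio: 48 kbps = 0.048 Mbps.
TV episode: 5.298 Mbps × 2160 s × 1.06 = 12130.3 Mb
training video: 3.348 Mbps × 2160 s × 1.06 = 7665.6 Mb
feature film: 7.988 Mbps × 6780 s × 1.06 = 57408.2 Mb
interview recording: 4.948 Mbps × 725 s × 1.06 = 3802.5 Mb
short film: 14.008 Mbps × 1500 s × 1.06 = 22272.7 Mb
screen recording: 4.438 Mbps × 2520 s × 1.06 = 11854.8 Mb
Total: 115134.1 Mb = 14391.8 MB.
= 14.39 GB.

14.39 GB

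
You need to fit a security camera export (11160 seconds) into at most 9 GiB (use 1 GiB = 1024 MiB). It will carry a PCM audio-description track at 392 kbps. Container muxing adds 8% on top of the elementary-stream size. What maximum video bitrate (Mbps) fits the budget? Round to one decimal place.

6.0 Mbps

Budget: 9 GiB = 77309.4 Mb.
Stream payload after overhead: 77309.4 / 1.08 = 71582.8 Mb.
Total bitrate budget: 71582.8 Mb / 11160 s = 6.414 Mbps.
Audio: 392 kbps = 0.392 Mbps.
Video: 6.414 − 0.392 = 6.022 Mbps.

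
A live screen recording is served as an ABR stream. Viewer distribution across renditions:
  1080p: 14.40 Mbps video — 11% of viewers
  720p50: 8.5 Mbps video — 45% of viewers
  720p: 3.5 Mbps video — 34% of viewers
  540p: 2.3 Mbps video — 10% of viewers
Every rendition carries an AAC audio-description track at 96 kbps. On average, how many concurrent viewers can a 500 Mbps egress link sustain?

72

Audio: 96 kbps = 0.096 Mbps.
Average per-viewer bitrate: 0.11×14.496 + 0.45×8.596 + 0.34×3.596 + 0.10×2.396 = 6.925 Mbps.
500 Mbps = 500.0 Mbps; 500.0 / 6.925 = 72.20 → 72.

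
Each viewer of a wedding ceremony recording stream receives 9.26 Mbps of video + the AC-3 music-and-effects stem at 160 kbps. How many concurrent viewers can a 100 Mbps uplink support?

Audio: 160 kbps = 0.160 Mbps.
Per-viewer media rate: 9.420 Mbps.
100 Mbps = 100.0 Mbps; 100.0 / 9.420 = 10.62 → 10 viewers.

10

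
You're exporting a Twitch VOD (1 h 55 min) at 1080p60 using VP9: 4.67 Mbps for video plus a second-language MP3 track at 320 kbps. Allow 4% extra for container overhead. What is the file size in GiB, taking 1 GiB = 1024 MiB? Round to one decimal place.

1 h 55 min = 115 min = 6900 s
Audio: 320 kbps = 0.320 Mbps.
Total bitrate: 4.67 + 0.320 = 4.990 Mbps.
Stream data: 4.990 Mbps × 6900 s = 34431.0 Mb.
With 4% container overhead: ×1.04.
35,808 Mb = 4,476,030,000 bytes ÷ 1,073,741,824 = 4.169 GiB.

4.2 GiB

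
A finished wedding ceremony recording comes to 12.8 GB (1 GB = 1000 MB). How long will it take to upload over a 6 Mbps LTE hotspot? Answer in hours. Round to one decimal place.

4.7 hours

File: 12.8 GB = 102400.0 Mb.
At 6 Mbps: 102400.0 / 6 = 17066.7 s ≈ 4.74 hours.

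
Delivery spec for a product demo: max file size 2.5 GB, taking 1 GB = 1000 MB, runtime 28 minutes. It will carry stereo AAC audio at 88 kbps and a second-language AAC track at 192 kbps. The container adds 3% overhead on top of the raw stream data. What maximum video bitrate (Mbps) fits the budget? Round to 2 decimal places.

Budget: 2.5 GB = 20000.0 Mb.
Stream payload after overhead: 20000.0 / 1.03 = 19417.5 Mb.
28 min = 1680 s
Total bitrate budget: 19417.5 Mb / 1680 s = 11.558 Mbps.
Audio total: 88 + 192 = 280 kbps = 0.280 Mbps.
Video: 11.558 − 0.280 = 11.278 Mbps.

11.28 Mbps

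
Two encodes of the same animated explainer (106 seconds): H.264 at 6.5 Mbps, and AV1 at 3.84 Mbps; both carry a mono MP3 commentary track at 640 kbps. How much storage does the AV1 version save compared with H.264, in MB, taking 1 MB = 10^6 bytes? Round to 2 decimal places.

35.25 MB

Audio: 640 kbps = 0.640 Mbps.
H.264: 7.140 Mbps × 106 s = 756.8 Mb = 94.605 MB.
AV1: 4.480 Mbps × 106 s = 474.9 Mb = 59.360 MB.
Saving: 94.605 − 59.360 = 35.245 MB.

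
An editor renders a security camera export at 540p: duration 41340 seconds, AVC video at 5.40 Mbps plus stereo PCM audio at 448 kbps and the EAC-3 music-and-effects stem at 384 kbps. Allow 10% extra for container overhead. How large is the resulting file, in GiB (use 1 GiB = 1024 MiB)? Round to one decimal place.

33.0 GiB

Audio total: 448 + 384 = 832 kbps = 0.832 Mbps.
Total bitrate: 5.40 + 0.832 = 6.232 Mbps.
Stream data: 6.232 Mbps × 41340 s = 257630.9 Mb.
With 10% container overhead: ×1.10.
283,394 Mb = 35,424,246,000 bytes ÷ 1,073,741,824 = 32.99 GiB.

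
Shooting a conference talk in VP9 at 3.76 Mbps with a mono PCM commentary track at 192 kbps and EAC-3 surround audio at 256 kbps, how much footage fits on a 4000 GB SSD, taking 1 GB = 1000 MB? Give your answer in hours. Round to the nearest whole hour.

Audio total: 192 + 256 = 448 kbps = 0.448 Mbps.
Total bitrate: 3.76 + 0.448 = 4.208 Mbps.
Capacity: 4000 GB = 32,000,000 Mb.
Recording time: 32,000,000 / 4.208 = 7,604,563 s ≈ 2,112 hours.

2112 hours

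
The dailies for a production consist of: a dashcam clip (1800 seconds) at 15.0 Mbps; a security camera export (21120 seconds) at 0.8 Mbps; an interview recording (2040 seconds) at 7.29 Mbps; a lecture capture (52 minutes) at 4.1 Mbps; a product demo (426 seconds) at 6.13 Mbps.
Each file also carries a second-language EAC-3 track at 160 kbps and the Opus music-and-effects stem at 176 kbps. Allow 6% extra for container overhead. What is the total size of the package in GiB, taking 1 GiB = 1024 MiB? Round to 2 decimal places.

10.33 GiB

Audio total: 160 + 176 = 336 kbps = 0.336 Mbps.
dashcam clip: 15.336 Mbps × 1800 s × 1.06 = 29261.1 Mb
security camera export: 1.136 Mbps × 21120 s × 1.06 = 25431.9 Mb
interview recording: 7.626 Mbps × 2040 s × 1.06 = 16490.5 Mb
lecture capture: 4.436 Mbps × 3120 s × 1.06 = 14670.7 Mb
product demo: 6.466 Mbps × 426 s × 1.06 = 2919.8 Mb
Total: 88773.9 Mb = 11096.7 MB.
= 10.33 GiB.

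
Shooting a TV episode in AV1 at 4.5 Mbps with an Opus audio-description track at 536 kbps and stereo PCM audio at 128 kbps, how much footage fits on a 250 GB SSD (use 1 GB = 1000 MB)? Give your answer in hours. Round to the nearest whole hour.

Audio total: 536 + 128 = 664 kbps = 0.664 Mbps.
Total bitrate: 4.5 + 0.664 = 5.164 Mbps.
Capacity: 250 GB = 2,000,000 Mb.
Recording time: 2,000,000 / 5.164 = 387,297 s ≈ 108 hours.

108 hours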